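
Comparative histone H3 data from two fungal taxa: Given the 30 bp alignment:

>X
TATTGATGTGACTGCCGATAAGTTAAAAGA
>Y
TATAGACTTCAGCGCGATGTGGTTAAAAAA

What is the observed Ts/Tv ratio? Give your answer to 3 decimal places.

Transitions are A↔G and C↔T; transversions are all other mismatches.
Transitions: 5. Transversions: 8.
R = 5/8 = 0.625.

0.625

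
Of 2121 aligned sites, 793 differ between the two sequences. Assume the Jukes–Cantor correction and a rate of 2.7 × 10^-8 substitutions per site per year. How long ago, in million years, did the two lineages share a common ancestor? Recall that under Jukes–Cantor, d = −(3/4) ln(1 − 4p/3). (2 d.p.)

p = 793/2121 ≈ 0.37388.
d = −(3/4) ln(1 − 4p/3) = −0.75 ln(1 − 0.498507) = −0.75 ln(0.501493)
  = −0.75 × (-0.690166) = 0.517625 substitutions/site.
Under a molecular clock d = 2μt, so t = d/(2μ) = 0.517625 / (2 × 2.7 × 10^-8) = 9.59 million years.

9.59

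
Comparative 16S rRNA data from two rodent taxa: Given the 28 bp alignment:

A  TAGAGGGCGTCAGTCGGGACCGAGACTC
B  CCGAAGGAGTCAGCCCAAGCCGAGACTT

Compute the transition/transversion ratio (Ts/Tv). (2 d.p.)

2.33

Transitions are A↔G and C↔T; transversions are all other mismatches.
Transitions: 7. Transversions: 3.
R = 7/3 = 2.333333… ≈ 2.33 (to 2 d.p.).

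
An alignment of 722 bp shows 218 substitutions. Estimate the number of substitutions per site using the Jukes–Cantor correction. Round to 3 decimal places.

0.386

p = 218/722 ≈ 0.301939.
d = −(3/4) ln(1 − 4p/3) = −0.75 ln(1 − 0.402585) = −0.75 ln(0.597415)
  = −0.75 × (-0.515143) = 0.386357 substitutions/site.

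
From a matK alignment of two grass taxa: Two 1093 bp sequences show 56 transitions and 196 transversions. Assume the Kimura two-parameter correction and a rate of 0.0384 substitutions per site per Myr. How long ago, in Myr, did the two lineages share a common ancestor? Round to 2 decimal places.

3.60

P = 56/1093 ≈ 0.051235 and Q = 196/1093 ≈ 0.179323.
Under the Kimura two-parameter model, d = −½ ln(1 − 2P − Q) − ¼ ln(1 − 2Q).
1 − 2P − Q = 0.718207, giving −½ ln(0.718207) = 0.165499.
1 − 2Q = 0.641354, giving −¼ ln(0.641354) = 0.111043.
d = 0.165499 + 0.111043 = 0.276542.
Under a molecular clock d = 2μt, so t = d/(2μ) = 0.276542 / (2 × 0.0384) = 3.60 Myr.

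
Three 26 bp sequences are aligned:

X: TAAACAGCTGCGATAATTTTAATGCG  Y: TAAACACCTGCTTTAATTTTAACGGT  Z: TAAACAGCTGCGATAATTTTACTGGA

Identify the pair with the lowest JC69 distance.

X–Y: 6/26 differ, p = 0.231, d = 0.276.
X–Z: 3/26 differ, p = 0.115, d = 0.125.
Y–Z: 6/26 differ, p = 0.231, d = 0.276.
The smallest distance is between X and Z.

X and Z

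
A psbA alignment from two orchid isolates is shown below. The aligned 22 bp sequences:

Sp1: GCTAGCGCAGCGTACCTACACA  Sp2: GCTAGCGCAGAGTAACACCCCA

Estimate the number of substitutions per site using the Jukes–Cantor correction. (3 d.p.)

0.271

The sequences differ at 5 of 22 sites (11, 15, 17, 18, 20), so p = 5/22 ≈ 0.227273.
d = −(3/4) ln(1 − 4p/3) = −0.75 ln(1 − 0.303031) = −0.75 ln(0.696969)
  = −0.75 × (-0.361014) = 0.270761 substitutions/site.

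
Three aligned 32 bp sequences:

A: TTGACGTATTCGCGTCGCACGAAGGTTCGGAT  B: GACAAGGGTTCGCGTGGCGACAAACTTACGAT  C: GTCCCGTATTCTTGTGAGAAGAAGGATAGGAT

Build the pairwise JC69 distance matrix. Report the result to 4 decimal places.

d(A,B) = 0.6566, d(A,C) = 0.4598, d(B,C) = 0.7356

A–B: 14/32 sites differ → p = 0.4375, d = −0.75 ln(1 − 0.583333) = 0.656601 ≈ 0.6566.
A–C: 11/32 sites differ → p = 0.34375, d = −0.75 ln(1 − 0.458333) = 0.459828 ≈ 0.4598.
B–C: 15/32 sites differ → p = 0.46875, d = −0.75 ln(1 − 0.625) = 0.735622 ≈ 0.7356.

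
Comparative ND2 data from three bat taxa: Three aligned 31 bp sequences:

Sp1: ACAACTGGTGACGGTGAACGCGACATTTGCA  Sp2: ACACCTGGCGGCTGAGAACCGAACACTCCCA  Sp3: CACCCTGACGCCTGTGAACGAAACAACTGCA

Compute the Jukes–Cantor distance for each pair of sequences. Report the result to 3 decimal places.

Sp1–Sp2: 11/31 sites differ → p ≈ 0.354839, d = −0.75 ln(1 − 0.473119) = 0.480585 ≈ 0.481.
Sp1–Sp3: 12/31 sites differ → p ≈ 0.387097, d = −0.75 ln(1 − 0.516129) = 0.544453 ≈ 0.544.
Sp2–Sp3: 12/31 sites differ → p ≈ 0.387097, d = −0.75 ln(1 − 0.516129) = 0.544453 ≈ 0.544.

d(Sp1,Sp2) = 0.481, d(Sp1,Sp3) = 0.544, d(Sp2,Sp3) = 0.544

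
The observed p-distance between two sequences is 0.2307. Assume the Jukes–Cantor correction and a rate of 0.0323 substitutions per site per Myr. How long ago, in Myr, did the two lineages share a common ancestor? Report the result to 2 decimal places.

4.27

d = −(3/4) ln(1 − 4p/3) = −0.75 ln(1 − 0.3076) = −0.75 ln(0.6924)
  = −0.75 × (-0.367591) = 0.275693 substitutions/site.
Under a molecular clock d = 2μt, so t = d/(2μ) = 0.275693 / (2 × 0.0323) = 4.27 Myr.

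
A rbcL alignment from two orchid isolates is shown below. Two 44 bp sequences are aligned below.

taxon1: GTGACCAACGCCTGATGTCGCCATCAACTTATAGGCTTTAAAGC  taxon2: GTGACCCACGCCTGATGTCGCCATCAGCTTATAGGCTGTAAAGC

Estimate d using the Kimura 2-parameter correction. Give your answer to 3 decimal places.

Of 44 sites, 1 differences are transitions and 2 are transversions, so P = 1/44 ≈ 0.022727 and Q = 2/44 ≈ 0.045455.
Under the Kimura two-parameter model, d = −½ ln(1 − 2P − Q) − ¼ ln(1 − 2Q).
1 − 2P − Q = 0.909091, giving −½ ln(0.909091) = 0.047655.
1 − 2Q = 0.90909, giving −¼ ln(0.90909) = 0.023828.
d = 0.047655 + 0.023828 = 0.071483.

0.071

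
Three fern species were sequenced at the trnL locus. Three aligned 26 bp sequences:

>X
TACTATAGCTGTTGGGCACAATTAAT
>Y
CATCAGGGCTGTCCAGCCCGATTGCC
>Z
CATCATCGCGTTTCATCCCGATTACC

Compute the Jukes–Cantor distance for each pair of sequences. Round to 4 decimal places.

d(X,Y) = 0.8240, d(X,Z) = 0.8240, d(Y,Z) = 0.3335

X–Y: 13/26 sites differ → p = 0.5, d = −0.75 ln(1 − 0.666667) = 0.823960 ≈ 0.8240.
X–Z: 13/26 sites differ → p = 0.5, d = −0.75 ln(1 − 0.666667) = 0.823960 ≈ 0.8240.
Y–Z: 7/26 sites differ → p ≈ 0.269231, d = −0.75 ln(1 − 0.358975) = 0.333515 ≈ 0.3335.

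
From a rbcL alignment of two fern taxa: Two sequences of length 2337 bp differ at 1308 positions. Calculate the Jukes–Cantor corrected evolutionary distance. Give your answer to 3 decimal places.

p = 1308/2337 ≈ 0.559692.
d = −(3/4) ln(1 − 4p/3) = −0.75 ln(1 − 0.746256) = −0.75 ln(0.253744)
  = −0.75 × (-1.371429) = 1.028572 substitutions/site.

1.029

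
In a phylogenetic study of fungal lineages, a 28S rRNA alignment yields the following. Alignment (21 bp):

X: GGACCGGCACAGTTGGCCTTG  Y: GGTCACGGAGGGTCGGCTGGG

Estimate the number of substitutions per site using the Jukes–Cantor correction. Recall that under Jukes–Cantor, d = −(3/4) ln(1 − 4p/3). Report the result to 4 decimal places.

0.7557

The sequences differ at 10 of 21 sites (3, 5, 6, 8, 10, 11, 14, 18, 19, 20), so p = 10/21 ≈ 0.47619.
d = −(3/4) ln(1 − 4p/3) = −0.75 ln(1 − 0.63492) = −0.75 ln(0.36508)
  = −0.75 × (-1.007639) = 0.755729 substitutions/site.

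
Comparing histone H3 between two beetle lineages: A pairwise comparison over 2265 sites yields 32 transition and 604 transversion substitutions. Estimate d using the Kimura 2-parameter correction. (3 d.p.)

P = 32/2265 ≈ 0.014128 and Q = 604/2265 ≈ 0.266667.
Under the Kimura two-parameter model, d = −½ ln(1 − 2P − Q) − ¼ ln(1 − 2Q).
1 − 2P − Q = 0.705077, giving −½ ln(0.705077) = 0.174724.
1 − 2Q = 0.466666, giving −¼ ln(0.466666) = 0.190535.
d = 0.174724 + 0.190535 = 0.365259.

0.365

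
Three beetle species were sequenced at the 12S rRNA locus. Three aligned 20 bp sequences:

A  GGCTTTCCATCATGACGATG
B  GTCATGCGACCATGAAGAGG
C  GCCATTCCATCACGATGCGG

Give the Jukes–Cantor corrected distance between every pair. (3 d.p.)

d(A,B) = 0.471, d(A,C) = 0.383, d(B,C) = 0.471

A–B: 7/20 sites differ → p = 0.35, d = −0.75 ln(1 − 0.466667) = 0.471457 ≈ 0.471.
A–C: 6/20 sites differ → p = 0.3, d = −0.75 ln(1 − 0.4) = 0.383119 ≈ 0.383.
B–C: 7/20 sites differ → p = 0.35, d = −0.75 ln(1 − 0.466667) = 0.471457 ≈ 0.471.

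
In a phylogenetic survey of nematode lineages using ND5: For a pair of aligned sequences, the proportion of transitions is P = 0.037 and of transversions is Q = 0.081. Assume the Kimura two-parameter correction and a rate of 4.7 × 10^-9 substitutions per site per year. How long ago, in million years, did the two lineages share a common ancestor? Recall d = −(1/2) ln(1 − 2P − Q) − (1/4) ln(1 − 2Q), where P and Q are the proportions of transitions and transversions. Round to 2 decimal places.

Under the Kimura two-parameter model, d = −½ ln(1 − 2P − Q) − ¼ ln(1 − 2Q).
1 − 2P − Q = 0.845, giving −½ ln(0.845) = 0.084209.
1 − 2Q = 0.838, giving −¼ ln(0.838) = 0.044184.
d = 0.084209 + 0.044184 = 0.128393.
Under a molecular clock d = 2μt, so t = d/(2μ) = 0.128393 / (2 × 4.7 × 10^-9) = 13.66 million years.

13.66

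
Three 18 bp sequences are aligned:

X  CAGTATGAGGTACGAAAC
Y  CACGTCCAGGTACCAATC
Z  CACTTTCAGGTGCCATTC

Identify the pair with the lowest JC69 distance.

X–Y: 7/18 differ, p = 0.389, d = 0.548.
X–Z: 7/18 differ, p = 0.389, d = 0.548.
Y–Z: 4/18 differ, p = 0.222, d = 0.264.
The smallest distance is between Y and Z.

Y and Z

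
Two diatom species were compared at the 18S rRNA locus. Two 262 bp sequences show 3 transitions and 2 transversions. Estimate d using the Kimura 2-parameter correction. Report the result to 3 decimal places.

0.019

P = 3/262 ≈ 0.01145 and Q = 2/262 ≈ 0.007634.
Under the Kimura two-parameter model, d = −½ ln(1 − 2P − Q) − ¼ ln(1 − 2Q).
1 − 2P − Q = 0.969466, giving −½ ln(0.969466) = 0.015505.
1 − 2Q = 0.984732, giving −¼ ln(0.984732) = 0.003846.
d = 0.015505 + 0.003846 = 0.019351.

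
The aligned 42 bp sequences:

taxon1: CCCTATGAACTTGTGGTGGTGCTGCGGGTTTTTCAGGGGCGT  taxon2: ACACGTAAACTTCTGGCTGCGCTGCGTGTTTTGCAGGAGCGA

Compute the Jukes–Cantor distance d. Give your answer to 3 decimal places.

0.399

The sequences differ at 13 of 42 sites, so p = 13/42 ≈ 0.309524.
d = −(3/4) ln(1 − 4p/3) = −0.75 ln(1 − 0.412699) = −0.75 ln(0.587301)
  = −0.75 × (-0.532218) = 0.399164 substitutions/site.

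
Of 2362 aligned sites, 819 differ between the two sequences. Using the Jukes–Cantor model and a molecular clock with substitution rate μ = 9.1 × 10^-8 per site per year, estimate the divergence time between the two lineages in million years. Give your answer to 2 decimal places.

2.56

p = 819/2362 ≈ 0.34674.
d = −(3/4) ln(1 − 4p/3) = −0.75 ln(1 − 0.46232) = −0.75 ln(0.53768)
  = −0.75 × (-0.620492) = 0.465369 substitutions/site.
Under a molecular clock d = 2μt, so t = d/(2μ) = 0.465369 / (2 × 9.1 × 10^-8) = 2.56 million years.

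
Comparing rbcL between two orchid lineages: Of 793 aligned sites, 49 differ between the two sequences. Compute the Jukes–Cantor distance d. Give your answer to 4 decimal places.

p = 49/793 ≈ 0.061791.
d = −(3/4) ln(1 − 4p/3) = −0.75 ln(1 − 0.082388) = −0.75 ln(0.917612)
  = −0.75 × (-0.085981) = 0.064486 substitutions/site.

0.0645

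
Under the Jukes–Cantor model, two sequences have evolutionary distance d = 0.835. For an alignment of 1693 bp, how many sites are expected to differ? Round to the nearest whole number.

853

Invert JC69: p = (3/4)(1 − e^(−4d/3)) = 0.75 × (1 − e^(-1.113333)) = 0.75 × (1 − 0.328462) = 0.503654.
Expected differing sites = pL ≈ 0.503654 × 1693 = 852.686222 ≈ 853.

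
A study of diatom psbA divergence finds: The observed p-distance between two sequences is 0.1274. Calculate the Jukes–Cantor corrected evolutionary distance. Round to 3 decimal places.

d = −(3/4) ln(1 − 4p/3) = −0.75 ln(1 − 0.169867) = −0.75 ln(0.830133)
  = −0.75 × (-0.186169) = 0.139627 substitutions/site.

0.140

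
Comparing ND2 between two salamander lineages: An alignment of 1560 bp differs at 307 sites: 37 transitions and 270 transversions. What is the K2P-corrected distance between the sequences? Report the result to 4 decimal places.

0.2308

P = 37/1560 ≈ 0.023718 and Q = 270/1560 ≈ 0.173077.
Under the Kimura two-parameter model, d = −½ ln(1 − 2P − Q) − ¼ ln(1 − 2Q).
1 − 2P − Q = 0.779487, giving −½ ln(0.779487) = 0.124560.
1 − 2Q = 0.653846, giving −¼ ln(0.653846) = 0.106221.
d = 0.124560 + 0.106221 = 0.230781.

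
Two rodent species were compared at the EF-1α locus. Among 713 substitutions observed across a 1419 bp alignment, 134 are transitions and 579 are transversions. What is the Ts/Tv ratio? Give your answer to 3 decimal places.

0.231

R = 134/579 = 0.231433… ≈ 0.231 (to 3 d.p.).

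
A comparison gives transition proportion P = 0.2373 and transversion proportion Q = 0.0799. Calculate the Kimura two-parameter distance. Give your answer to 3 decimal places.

0.448

Under the Kimura two-parameter model, d = −½ ln(1 − 2P − Q) − ¼ ln(1 − 2Q).
1 − 2P − Q = 0.4455, giving −½ ln(0.4455) = 0.404279.
1 − 2Q = 0.8402, giving −¼ ln(0.8402) = 0.043529.
d = 0.404279 + 0.043529 = 0.447808.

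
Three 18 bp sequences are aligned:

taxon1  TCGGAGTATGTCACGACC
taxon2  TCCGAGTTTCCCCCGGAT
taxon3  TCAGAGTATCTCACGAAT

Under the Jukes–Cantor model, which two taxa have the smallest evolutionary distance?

taxon1 and taxon3

taxon1–taxon2: 8/18 differ, p = 0.444, d = 0.673.
taxon1–taxon3: 4/18 differ, p = 0.222, d = 0.264.
taxon2–taxon3: 5/18 differ, p = 0.278, d = 0.347.
The smallest distance is between taxon1 and taxon3.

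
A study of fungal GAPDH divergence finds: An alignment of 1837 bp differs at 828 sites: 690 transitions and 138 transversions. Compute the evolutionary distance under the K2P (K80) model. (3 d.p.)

P = 690/1837 ≈ 0.375612 and Q = 138/1837 ≈ 0.075122.
Under the Kimura two-parameter model, d = −½ ln(1 − 2P − Q) − ¼ ln(1 − 2Q).
1 − 2P − Q = 0.173654, giving −½ ln(0.173654) = 0.875345.
1 − 2Q = 0.849756, giving −¼ ln(0.849756) = 0.040702.
d = 0.875345 + 0.040702 = 0.916047.

0.916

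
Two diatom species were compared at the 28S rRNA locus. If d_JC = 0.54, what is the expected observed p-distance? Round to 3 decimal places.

0.385

p = (3/4)(1 − e^(−4d/3)) = 0.75 × (1 − e^(-0.72)) = 0.75 × (1 − 0.486752) = 0.384936.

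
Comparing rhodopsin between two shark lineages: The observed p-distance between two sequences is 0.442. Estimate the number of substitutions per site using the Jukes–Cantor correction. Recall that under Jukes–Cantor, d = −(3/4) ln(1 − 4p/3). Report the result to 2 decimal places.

d = −(3/4) ln(1 − 4p/3) = −0.75 ln(1 − 0.589333) = −0.75 ln(0.410667)
  = −0.75 × (-0.889973) = 0.667480 substitutions/site.

0.67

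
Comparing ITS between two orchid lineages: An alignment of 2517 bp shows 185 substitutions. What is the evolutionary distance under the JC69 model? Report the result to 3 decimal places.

p = 185/2517 ≈ 0.0735.
d = −(3/4) ln(1 − 4p/3) = −0.75 ln(1 − 0.098) = −0.75 ln(0.902)
  = −0.75 × (-0.103141) = 0.077356 substitutions/site.

0.077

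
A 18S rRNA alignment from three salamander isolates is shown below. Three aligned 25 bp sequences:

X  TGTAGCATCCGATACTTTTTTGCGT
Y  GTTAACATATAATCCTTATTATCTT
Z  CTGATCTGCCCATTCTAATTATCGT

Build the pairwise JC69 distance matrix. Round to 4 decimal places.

X–Y: 11/25 sites differ → p = 0.44, d = −0.75 ln(1 − 0.586667) = 0.662626 ≈ 0.6626.
X–Z: 12/25 sites differ → p = 0.48, d = −0.75 ln(1 − 0.64) = 0.766238 ≈ 0.7662.
Y–Z: 11/25 sites differ → p = 0.44, d = −0.75 ln(1 − 0.586667) = 0.662626 ≈ 0.6626.

d(X,Y) = 0.6626, d(X,Z) = 0.7662, d(Y,Z) = 0.6626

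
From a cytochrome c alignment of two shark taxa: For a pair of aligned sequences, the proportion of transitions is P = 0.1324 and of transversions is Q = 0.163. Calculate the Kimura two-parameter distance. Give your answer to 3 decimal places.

Under the Kimura two-parameter model, d = −½ ln(1 − 2P − Q) − ¼ ln(1 − 2Q).
1 − 2P − Q = 0.5722, giving −½ ln(0.5722) = 0.279133.
1 − 2Q = 0.674, giving −¼ ln(0.674) = 0.098631.
d = 0.279133 + 0.098631 = 0.377764.

0.378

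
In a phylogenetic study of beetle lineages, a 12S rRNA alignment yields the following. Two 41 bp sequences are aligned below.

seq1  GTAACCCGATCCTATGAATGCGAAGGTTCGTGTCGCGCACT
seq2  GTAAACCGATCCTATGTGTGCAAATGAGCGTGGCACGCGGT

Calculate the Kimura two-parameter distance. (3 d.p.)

Of 41 sites, 4 differences are transitions and 7 are transversions, so P = 4/41 ≈ 0.097561 and Q = 7/41 ≈ 0.170732.
Under the Kimura two-parameter model, d = −½ ln(1 − 2P − Q) − ¼ ln(1 − 2Q).
1 − 2P − Q = 0.634146, giving −½ ln(0.634146) = 0.227738.
1 − 2Q = 0.658536, giving −¼ ln(0.658536) = 0.104434.
d = 0.227738 + 0.104434 = 0.332172.

0.332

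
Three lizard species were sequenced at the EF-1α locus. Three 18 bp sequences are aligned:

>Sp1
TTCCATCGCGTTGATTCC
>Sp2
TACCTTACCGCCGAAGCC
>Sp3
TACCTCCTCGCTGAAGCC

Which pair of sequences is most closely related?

Sp2 and Sp3

Sp1–Sp2: 8/18 differ, p = 0.444, d = 0.673.
Sp1–Sp3: 7/18 differ, p = 0.389, d = 0.548.
Sp2–Sp3: 4/18 differ, p = 0.222, d = 0.264.
The smallest distance is between Sp2 and Sp3.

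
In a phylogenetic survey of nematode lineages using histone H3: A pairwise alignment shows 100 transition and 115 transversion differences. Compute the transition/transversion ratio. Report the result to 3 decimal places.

R = 100/115 = 0.869565… ≈ 0.870 (to 3 d.p.).

0.870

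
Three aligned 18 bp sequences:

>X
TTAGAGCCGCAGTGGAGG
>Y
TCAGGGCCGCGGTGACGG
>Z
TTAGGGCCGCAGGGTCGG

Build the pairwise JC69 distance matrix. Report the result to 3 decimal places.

d(X,Y) = 0.347, d(X,Z) = 0.264, d(Y,Z) = 0.264

X–Y: 5/18 sites differ → p ≈ 0.277778, d = −0.75 ln(1 − 0.370371) = 0.346968 ≈ 0.347.
X–Z: 4/18 sites differ → p ≈ 0.222222, d = −0.75 ln(1 − 0.296296) = 0.263548 ≈ 0.264.
Y–Z: 4/18 sites differ → p ≈ 0.222222, d = −0.75 ln(1 − 0.296296) = 0.263548 ≈ 0.264.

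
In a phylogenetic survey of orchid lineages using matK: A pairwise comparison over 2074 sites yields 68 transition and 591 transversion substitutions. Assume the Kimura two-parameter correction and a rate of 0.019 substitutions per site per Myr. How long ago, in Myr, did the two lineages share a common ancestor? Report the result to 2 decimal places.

11.23

P = 68/2074 ≈ 0.032787 and Q = 591/2074 ≈ 0.284957.
Under the Kimura two-parameter model, d = −½ ln(1 − 2P − Q) − ¼ ln(1 − 2Q).
1 − 2P − Q = 0.649469, giving −½ ln(0.649469) = 0.215800.
1 − 2Q = 0.430086, giving −¼ ln(0.430086) = 0.210943.
d = 0.215800 + 0.210943 = 0.426743.
Under a molecular clock d = 2μt, so t = d/(2μ) = 0.426743 / (2 × 0.019) = 11.23 Myr.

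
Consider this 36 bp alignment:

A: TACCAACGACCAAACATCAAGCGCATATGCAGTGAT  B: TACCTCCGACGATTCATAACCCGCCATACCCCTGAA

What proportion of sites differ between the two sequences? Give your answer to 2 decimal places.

The sequences differ at 16 of 36 positions.
p = 16/36 = 0.444444… ≈ 0.44 (to 2 d.p.).

0.44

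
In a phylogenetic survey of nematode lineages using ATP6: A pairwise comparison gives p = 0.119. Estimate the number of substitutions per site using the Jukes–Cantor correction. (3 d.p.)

d = −(3/4) ln(1 − 4p/3) = −0.75 ln(1 − 0.158667) = −0.75 ln(0.841333)
  = −0.75 × (-0.172768) = 0.129576 substitutions/site.

0.130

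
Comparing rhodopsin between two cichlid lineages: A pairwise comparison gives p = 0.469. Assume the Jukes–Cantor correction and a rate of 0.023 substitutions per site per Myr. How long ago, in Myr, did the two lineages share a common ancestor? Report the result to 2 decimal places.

16.01

d = −(3/4) ln(1 − 4p/3) = −0.75 ln(1 − 0.625333) = −0.75 ln(0.374667)
  = −0.75 × (-0.981718) = 0.736289 substitutions/site.
Under a molecular clock d = 2μt, so t = d/(2μ) = 0.736289 / (2 × 0.023) = 16.01 Myr.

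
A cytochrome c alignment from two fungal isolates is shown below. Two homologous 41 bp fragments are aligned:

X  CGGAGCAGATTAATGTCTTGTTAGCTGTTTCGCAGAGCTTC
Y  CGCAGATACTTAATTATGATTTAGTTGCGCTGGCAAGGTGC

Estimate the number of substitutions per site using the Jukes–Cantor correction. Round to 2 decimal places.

The sequences differ at 21 of 41 sites, so p = 21/41 ≈ 0.512195.
d = −(3/4) ln(1 − 4p/3) = −0.75 ln(1 − 0.682927) = −0.75 ln(0.317073)
  = −0.75 × (-1.148623) = 0.861467 substitutions/site.

0.86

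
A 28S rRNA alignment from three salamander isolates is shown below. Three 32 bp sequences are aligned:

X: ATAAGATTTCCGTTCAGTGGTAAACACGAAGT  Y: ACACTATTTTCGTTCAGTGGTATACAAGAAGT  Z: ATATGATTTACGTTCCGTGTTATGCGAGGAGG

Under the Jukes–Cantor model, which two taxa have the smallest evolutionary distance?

X–Y: 6/32 differ, p = 0.188, d = 0.216.
X–Z: 10/32 differ, p = 0.313, d = 0.404.
Y–Z: 10/32 differ, p = 0.313, d = 0.404.
The smallest distance is between X and Y.

X and Y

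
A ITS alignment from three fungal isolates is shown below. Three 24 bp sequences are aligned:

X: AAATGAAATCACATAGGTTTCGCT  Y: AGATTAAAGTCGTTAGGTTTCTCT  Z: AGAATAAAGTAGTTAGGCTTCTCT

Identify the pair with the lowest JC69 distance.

X–Y: 8/24 differ, p = 0.333, d = 0.441.
X–Z: 9/24 differ, p = 0.375, d = 0.520.
Y–Z: 3/24 differ, p = 0.125, d = 0.137.
The smallest distance is between Y and Z.

Y and Z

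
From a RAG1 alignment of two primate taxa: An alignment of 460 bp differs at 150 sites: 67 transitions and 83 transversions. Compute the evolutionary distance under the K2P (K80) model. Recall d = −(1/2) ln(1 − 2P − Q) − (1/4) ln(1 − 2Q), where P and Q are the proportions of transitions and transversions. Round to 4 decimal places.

P = 67/460 ≈ 0.145652 and Q = 83/460 ≈ 0.180435.
Under the Kimura two-parameter model, d = −½ ln(1 − 2P − Q) − ¼ ln(1 − 2Q).
1 − 2P − Q = 0.528261, giving −½ ln(0.528261) = 0.319082.
1 − 2Q = 0.63913, giving −¼ ln(0.63913) = 0.111912.
d = 0.319082 + 0.111912 = 0.430994.

0.4310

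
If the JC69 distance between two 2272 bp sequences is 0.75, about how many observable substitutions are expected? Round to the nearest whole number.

Invert JC69: p = (3/4)(1 − e^(−4d/3)) = 0.75 × (1 − e^(-1)) = 0.75 × (1 − 0.367879) = 0.474091.
Expected differing sites = pL ≈ 0.474091 × 2272 = 1077.134752 ≈ 1077.

1077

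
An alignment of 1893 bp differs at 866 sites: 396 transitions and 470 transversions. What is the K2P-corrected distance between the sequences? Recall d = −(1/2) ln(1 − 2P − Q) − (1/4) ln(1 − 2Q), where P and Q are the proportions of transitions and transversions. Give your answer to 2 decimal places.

P = 396/1893 ≈ 0.209192 and Q = 470/1893 ≈ 0.248283.
Under the Kimura two-parameter model, d = −½ ln(1 − 2P − Q) − ¼ ln(1 − 2Q).
1 − 2P − Q = 0.333333, giving −½ ln(0.333333) = 0.549307.
1 − 2Q = 0.503434, giving −¼ ln(0.503434) = 0.171576.
d = 0.549307 + 0.171576 = 0.720883.

0.72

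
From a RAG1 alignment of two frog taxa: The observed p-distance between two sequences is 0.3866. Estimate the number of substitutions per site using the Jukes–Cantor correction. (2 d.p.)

d = −(3/4) ln(1 − 4p/3) = −0.75 ln(1 − 0.515467) = −0.75 ln(0.484533)
  = −0.75 × (-0.724570) = 0.543428 substitutions/site.

0.54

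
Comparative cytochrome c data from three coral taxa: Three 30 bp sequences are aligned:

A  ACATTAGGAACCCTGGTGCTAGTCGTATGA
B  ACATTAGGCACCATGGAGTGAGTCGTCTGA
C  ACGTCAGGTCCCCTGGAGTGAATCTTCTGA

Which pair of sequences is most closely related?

A–B: 6/30 differ, p = 0.200, d = 0.233.
A–C: 10/30 differ, p = 0.333, d = 0.441.
B–C: 7/30 differ, p = 0.233, d = 0.280.
The smallest distance is between A and B.

A and B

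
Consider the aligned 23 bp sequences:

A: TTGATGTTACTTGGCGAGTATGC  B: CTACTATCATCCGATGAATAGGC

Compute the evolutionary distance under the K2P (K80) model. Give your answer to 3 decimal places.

1.616

Of 23 sites, 10 differences are transitions and 2 are transversions, so P = 10/23 ≈ 0.434783 and Q = 2/23 ≈ 0.086957.
Under the Kimura two-parameter model, d = −½ ln(1 − 2P − Q) − ¼ ln(1 − 2Q).
1 − 2P − Q = 0.043477, giving −½ ln(0.043477) = 1.567762.
1 − 2Q = 0.826086, giving −¼ ln(0.826086) = 0.047764.
d = 1.567762 + 0.047764 = 1.615526.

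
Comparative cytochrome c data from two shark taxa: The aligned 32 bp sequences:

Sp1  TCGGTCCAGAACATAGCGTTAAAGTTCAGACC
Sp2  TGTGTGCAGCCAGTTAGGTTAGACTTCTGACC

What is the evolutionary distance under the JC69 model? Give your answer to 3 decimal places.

0.585

The sequences differ at 13 of 32 sites, so p = 13/32 = 0.40625.
d = −(3/4) ln(1 − 4p/3) = −0.75 ln(1 − 0.541667) = −0.75 ln(0.458333)
  = −0.75 × (-0.780159) = 0.585119 substitutions/site.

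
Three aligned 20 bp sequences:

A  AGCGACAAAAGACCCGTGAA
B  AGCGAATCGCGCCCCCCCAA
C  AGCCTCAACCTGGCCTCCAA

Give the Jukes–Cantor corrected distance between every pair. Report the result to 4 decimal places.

d(A,B) = 0.6872, d(A,C) = 0.8240, d(B,C) = 0.8240

A–B: 9/20 sites differ → p = 0.45, d = −0.75 ln(1 − 0.6) = 0.687218 ≈ 0.6872.
A–C: 10/20 sites differ → p = 0.5, d = −0.75 ln(1 − 0.666667) = 0.823960 ≈ 0.8240.
B–C: 10/20 sites differ → p = 0.5, d = −0.75 ln(1 − 0.666667) = 0.823960 ≈ 0.8240.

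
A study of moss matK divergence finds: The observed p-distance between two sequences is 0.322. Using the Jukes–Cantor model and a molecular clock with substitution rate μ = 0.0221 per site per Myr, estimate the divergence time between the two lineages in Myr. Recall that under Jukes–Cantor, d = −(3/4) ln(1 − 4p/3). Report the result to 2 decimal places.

d = −(3/4) ln(1 − 4p/3) = −0.75 ln(1 − 0.429333) = −0.75 ln(0.570667)
  = −0.75 × (-0.560949) = 0.420712 substitutions/site.
Under a molecular clock d = 2μt, so t = d/(2μ) = 0.420712 / (2 × 0.0221) = 9.52 Myr.

9.52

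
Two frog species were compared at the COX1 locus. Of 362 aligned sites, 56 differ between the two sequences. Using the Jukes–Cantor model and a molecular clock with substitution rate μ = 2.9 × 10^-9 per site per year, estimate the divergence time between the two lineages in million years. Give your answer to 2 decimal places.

p = 56/362 ≈ 0.154696.
d = −(3/4) ln(1 − 4p/3) = −0.75 ln(1 − 0.206261) = −0.75 ln(0.793739)
  = −0.75 × (-0.231001) = 0.173251 substitutions/site.
Under a molecular clock d = 2μt, so t = d/(2μ) = 0.173251 / (2 × 2.9 × 10^-9) = 29.87 million years.

29.87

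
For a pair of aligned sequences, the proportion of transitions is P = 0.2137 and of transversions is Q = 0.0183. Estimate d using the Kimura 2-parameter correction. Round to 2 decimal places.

0.30

Under the Kimura two-parameter model, d = −½ ln(1 − 2P − Q) − ¼ ln(1 − 2Q).
1 − 2P − Q = 0.5543, giving −½ ln(0.5543) = 0.295025.
1 − 2Q = 0.9634, giving −¼ ln(0.9634) = 0.009322.
d = 0.295025 + 0.009322 = 0.304347.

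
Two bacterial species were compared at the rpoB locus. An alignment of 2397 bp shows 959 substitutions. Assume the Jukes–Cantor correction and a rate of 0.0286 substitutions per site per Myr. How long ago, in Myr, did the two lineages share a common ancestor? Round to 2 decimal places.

p = 959/2397 ≈ 0.400083.
d = −(3/4) ln(1 − 4p/3) = −0.75 ln(1 − 0.533444) = −0.75 ln(0.466556)
  = −0.75 × (-0.762377) = 0.571783 substitutions/site.
Under a molecular clock d = 2μt, so t = d/(2μ) = 0.571783 / (2 × 0.0286) = 10.00 Myr.

10.00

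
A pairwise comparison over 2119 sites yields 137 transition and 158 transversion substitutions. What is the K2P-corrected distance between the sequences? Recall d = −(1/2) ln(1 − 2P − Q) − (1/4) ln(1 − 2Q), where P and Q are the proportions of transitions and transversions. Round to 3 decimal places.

P = 137/2119 ≈ 0.064653 and Q = 158/2119 ≈ 0.074563.
Under the Kimura two-parameter model, d = −½ ln(1 − 2P − Q) − ¼ ln(1 − 2Q).
1 − 2P − Q = 0.796131, giving −½ ln(0.796131) = 0.113996.
1 − 2Q = 0.850874, giving −¼ ln(0.850874) = 0.040373.
d = 0.113996 + 0.040373 = 0.154369.

0.154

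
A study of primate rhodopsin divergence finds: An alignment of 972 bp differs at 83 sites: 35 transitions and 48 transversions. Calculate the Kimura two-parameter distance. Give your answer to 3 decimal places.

0.091

P = 35/972 ≈ 0.036008 and Q = 48/972 ≈ 0.049383.
Under the Kimura two-parameter model, d = −½ ln(1 − 2P − Q) − ¼ ln(1 − 2Q).
1 − 2P − Q = 0.878601, giving −½ ln(0.878601) = 0.064712.
1 − 2Q = 0.901234, giving −¼ ln(0.901234) = 0.025998.
d = 0.064712 + 0.025998 = 0.090710.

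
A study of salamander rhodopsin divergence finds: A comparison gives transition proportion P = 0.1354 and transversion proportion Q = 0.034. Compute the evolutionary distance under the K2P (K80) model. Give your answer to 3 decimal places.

Under the Kimura two-parameter model, d = −½ ln(1 − 2P − Q) − ¼ ln(1 − 2Q).
1 − 2P − Q = 0.6952, giving −½ ln(0.6952) = 0.181778.
1 − 2Q = 0.932, giving −¼ ln(0.932) = 0.017606.
d = 0.181778 + 0.017606 = 0.199384.

0.199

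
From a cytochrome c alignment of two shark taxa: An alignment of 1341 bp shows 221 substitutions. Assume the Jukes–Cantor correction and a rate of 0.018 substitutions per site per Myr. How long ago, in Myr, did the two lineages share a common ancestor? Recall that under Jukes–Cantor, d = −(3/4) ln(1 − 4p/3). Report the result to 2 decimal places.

5.17

p = 221/1341 ≈ 0.164802.
d = −(3/4) ln(1 − 4p/3) = −0.75 ln(1 − 0.219736) = −0.75 ln(0.780264)
  = −0.75 × (-0.248123) = 0.186092 substitutions/site.
Under a molecular clock d = 2μt, so t = d/(2μ) = 0.186092 / (2 × 0.018) = 5.17 Myr.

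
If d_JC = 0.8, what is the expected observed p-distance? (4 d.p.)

0.4919

p = (3/4)(1 − e^(−4d/3)) = 0.75 × (1 − e^(-1.066667)) = 0.75 × (1 − 0.344154) = 0.491885.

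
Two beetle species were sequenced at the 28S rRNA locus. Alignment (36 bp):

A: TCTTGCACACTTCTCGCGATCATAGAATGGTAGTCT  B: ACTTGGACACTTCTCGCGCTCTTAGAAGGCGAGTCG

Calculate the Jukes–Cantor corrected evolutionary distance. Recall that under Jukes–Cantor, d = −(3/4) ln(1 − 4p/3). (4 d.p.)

0.2635

The sequences differ at 8 of 36 sites (1, 6, 19, 22, 28, 30, 31, 36), so p = 8/36 ≈ 0.222222.
d = −(3/4) ln(1 − 4p/3) = −0.75 ln(1 − 0.296296) = −0.75 ln(0.703704)
  = −0.75 × (-0.351397) = 0.263548 substitutions/site.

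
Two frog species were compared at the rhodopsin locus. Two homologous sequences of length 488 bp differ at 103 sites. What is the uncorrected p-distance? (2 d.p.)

0.21

p = 103/488 = 0.211065… ≈ 0.21 (to 2 d.p.).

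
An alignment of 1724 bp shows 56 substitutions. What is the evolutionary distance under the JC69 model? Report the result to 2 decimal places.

0.03

p = 56/1724 ≈ 0.032483.
d = −(3/4) ln(1 − 4p/3) = −0.75 ln(1 − 0.043311) = −0.75 ln(0.956689)
  = −0.75 × (-0.044277) = 0.033208 substitutions/site.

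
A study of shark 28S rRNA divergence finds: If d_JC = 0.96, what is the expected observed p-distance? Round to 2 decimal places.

0.54

p = (3/4)(1 − e^(−4d/3)) = 0.75 × (1 − e^(-1.28)) = 0.75 × (1 − 0.278037) = 0.541472.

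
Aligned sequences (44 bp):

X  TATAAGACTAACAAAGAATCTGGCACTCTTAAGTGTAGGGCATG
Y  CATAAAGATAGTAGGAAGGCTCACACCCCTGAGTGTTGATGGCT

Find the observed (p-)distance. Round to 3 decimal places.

0.523

The sequences differ at 23 of 44 positions.
p = 23/44 = 0.522727… ≈ 0.523 (to 3 d.p.).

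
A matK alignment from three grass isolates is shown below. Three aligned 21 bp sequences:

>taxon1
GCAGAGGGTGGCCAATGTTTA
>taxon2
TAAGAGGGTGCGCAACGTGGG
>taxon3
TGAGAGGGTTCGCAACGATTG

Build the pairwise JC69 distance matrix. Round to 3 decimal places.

taxon1–taxon2: 8/21 sites differ → p ≈ 0.380952, d = −0.75 ln(1 − 0.507936) = 0.531860 ≈ 0.532.
taxon1–taxon3: 8/21 sites differ → p ≈ 0.380952, d = −0.75 ln(1 − 0.507936) = 0.531860 ≈ 0.532.
taxon2–taxon3: 5/21 sites differ → p ≈ 0.238095, d = −0.75 ln(1 − 0.31746) = 0.286451 ≈ 0.286.

d(taxon1,taxon2) = 0.532, d(taxon1,taxon3) = 0.532, d(taxon2,taxon3) = 0.286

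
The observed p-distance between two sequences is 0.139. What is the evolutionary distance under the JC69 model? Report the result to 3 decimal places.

d = −(3/4) ln(1 − 4p/3) = −0.75 ln(1 − 0.185333) = −0.75 ln(0.814667)
  = −0.75 × (-0.204976) = 0.153732 substitutions/site.

0.154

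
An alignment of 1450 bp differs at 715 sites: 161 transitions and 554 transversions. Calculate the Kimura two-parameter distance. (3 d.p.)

0.824

P = 161/1450 ≈ 0.111034 and Q = 554/1450 ≈ 0.382069.
Under the Kimura two-parameter model, d = −½ ln(1 − 2P − Q) − ¼ ln(1 − 2Q).
1 − 2P − Q = 0.395863, giving −½ ln(0.395863) = 0.463344.
1 − 2Q = 0.235862, giving −¼ ln(0.235862) = 0.361127.
d = 0.463344 + 0.361127 = 0.824471.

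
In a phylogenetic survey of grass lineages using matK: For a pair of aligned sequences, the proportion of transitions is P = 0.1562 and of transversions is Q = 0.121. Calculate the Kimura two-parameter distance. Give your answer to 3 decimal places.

Under the Kimura two-parameter model, d = −½ ln(1 − 2P − Q) − ¼ ln(1 − 2Q).
1 − 2P − Q = 0.5666, giving −½ ln(0.5666) = 0.284051.
1 − 2Q = 0.758, giving −¼ ln(0.758) = 0.069268.
d = 0.284051 + 0.069268 = 0.353319.

0.353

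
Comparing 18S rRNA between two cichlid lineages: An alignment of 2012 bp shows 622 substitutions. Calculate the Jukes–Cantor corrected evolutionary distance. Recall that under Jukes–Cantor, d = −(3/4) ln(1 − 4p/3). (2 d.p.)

0.40

p = 622/2012 ≈ 0.309145.
d = −(3/4) ln(1 − 4p/3) = −0.75 ln(1 − 0.412193) = −0.75 ln(0.587807)
  = −0.75 × (-0.531357) = 0.398518 substitutions/site.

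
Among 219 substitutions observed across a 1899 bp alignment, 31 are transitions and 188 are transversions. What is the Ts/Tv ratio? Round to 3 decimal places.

0.165

R = 31/188 = 0.164893… ≈ 0.165 (to 3 d.p.).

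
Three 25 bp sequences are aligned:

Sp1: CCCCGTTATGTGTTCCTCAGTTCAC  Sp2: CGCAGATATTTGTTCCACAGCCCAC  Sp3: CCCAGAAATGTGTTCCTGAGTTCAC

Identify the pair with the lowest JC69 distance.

Sp1–Sp2: 7/25 differ, p = 0.280, d = 0.351.
Sp1–Sp3: 4/25 differ, p = 0.160, d = 0.180.
Sp2–Sp3: 7/25 differ, p = 0.280, d = 0.351.
The smallest distance is between Sp1 and Sp3.

Sp1 and Sp3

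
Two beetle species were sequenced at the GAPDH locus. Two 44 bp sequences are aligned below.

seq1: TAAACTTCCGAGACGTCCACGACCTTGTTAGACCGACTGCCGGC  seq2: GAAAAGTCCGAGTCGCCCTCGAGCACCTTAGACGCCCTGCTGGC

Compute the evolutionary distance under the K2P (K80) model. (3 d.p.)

Of 44 sites, 3 differences are transitions and 11 are transversions, so P = 3/44 ≈ 0.068182 and Q = 11/44 = 0.25.
Under the Kimura two-parameter model, d = −½ ln(1 − 2P − Q) − ¼ ln(1 − 2Q).
1 − 2P − Q = 0.613636, giving −½ ln(0.613636) = 0.244177.
1 − 2Q = 0.5, giving −¼ ln(0.5) = 0.173287.
d = 0.244177 + 0.173287 = 0.417464.

0.417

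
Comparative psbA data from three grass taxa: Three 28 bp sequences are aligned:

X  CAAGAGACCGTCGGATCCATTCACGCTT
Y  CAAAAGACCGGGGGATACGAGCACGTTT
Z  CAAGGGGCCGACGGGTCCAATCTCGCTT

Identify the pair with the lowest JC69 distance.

X–Y: 8/28 differ, p = 0.286, d = 0.360.
X–Z: 6/28 differ, p = 0.214, d = 0.252.
Y–Z: 11/28 differ, p = 0.393, d = 0.556.
The smallest distance is between X and Z.

X and Z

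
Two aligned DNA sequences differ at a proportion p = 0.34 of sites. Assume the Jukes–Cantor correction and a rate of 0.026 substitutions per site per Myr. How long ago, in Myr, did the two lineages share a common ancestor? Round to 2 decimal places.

8.71

d = −(3/4) ln(1 − 4p/3) = −0.75 ln(1 − 0.453333) = −0.75 ln(0.546667)
  = −0.75 × (-0.603915) = 0.452936 substitutions/site.
Under a molecular clock d = 2μt, so t = d/(2μ) = 0.452936 / (2 × 0.026) = 8.71 Myr.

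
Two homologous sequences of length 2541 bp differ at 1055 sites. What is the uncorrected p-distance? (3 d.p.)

0.415

p = 1055/2541 = 0.415190… ≈ 0.415 (to 3 d.p.).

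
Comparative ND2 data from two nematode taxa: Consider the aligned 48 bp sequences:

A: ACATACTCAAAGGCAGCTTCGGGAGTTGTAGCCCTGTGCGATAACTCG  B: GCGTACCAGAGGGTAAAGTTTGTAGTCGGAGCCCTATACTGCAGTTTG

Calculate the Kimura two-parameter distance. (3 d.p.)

Of 48 sites, 16 differences are transitions and 7 are transversions, so P = 16/48 ≈ 0.333333 and Q = 7/48 ≈ 0.145833.
Under the Kimura two-parameter model, d = −½ ln(1 − 2P − Q) − ¼ ln(1 − 2Q).
1 − 2P − Q = 0.187501, giving −½ ln(0.187501) = 0.836986.
1 − 2Q = 0.708334, giving −¼ ln(0.708334) = 0.086210.
d = 0.836986 + 0.086210 = 0.923196.

0.923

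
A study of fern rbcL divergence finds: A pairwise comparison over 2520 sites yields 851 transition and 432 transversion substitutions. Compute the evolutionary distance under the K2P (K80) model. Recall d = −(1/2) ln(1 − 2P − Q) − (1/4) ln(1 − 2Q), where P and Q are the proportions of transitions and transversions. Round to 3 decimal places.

P = 851/2520 ≈ 0.337698 and Q = 432/2520 ≈ 0.171429.
Under the Kimura two-parameter model, d = −½ ln(1 − 2P − Q) − ¼ ln(1 − 2Q).
1 − 2P − Q = 0.153175, giving −½ ln(0.153175) = 0.938087.
1 − 2Q = 0.657142, giving −¼ ln(0.657142) = 0.104964.
d = 0.938087 + 0.104964 = 1.043051.

1.043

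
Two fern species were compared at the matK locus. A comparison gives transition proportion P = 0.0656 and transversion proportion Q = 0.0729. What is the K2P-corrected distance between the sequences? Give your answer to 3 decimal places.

0.154

Under the Kimura two-parameter model, d = −½ ln(1 − 2P − Q) − ¼ ln(1 − 2Q).
1 − 2P − Q = 0.7959, giving −½ ln(0.7959) = 0.114141.
1 − 2Q = 0.8542, giving −¼ ln(0.8542) = 0.039397.
d = 0.114141 + 0.039397 = 0.153538.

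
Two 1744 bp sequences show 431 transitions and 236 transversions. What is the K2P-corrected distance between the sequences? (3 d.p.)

P = 431/1744 ≈ 0.247133 and Q = 236/1744 ≈ 0.135321.
Under the Kimura two-parameter model, d = −½ ln(1 − 2P − Q) − ¼ ln(1 − 2Q).
1 − 2P − Q = 0.370413, giving −½ ln(0.370413) = 0.496568.
1 − 2Q = 0.729358, giving −¼ ln(0.729358) = 0.078898.
d = 0.496568 + 0.078898 = 0.575466.

0.575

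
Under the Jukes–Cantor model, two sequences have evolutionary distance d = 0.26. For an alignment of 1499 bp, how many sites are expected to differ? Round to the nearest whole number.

Invert JC69: p = (3/4)(1 − e^(−4d/3)) = 0.75 × (1 − e^(-0.346667)) = 0.75 × (1 − 0.707041) = 0.219719.
Expected differing sites = pL ≈ 0.219719 × 1499 = 329.358781 ≈ 329.

329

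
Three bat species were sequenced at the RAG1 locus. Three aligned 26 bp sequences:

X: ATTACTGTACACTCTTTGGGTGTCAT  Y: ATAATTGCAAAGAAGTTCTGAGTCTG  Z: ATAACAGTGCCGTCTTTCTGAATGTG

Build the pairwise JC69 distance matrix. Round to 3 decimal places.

X–Y: 13/26 sites differ → p = 0.5, d = −0.75 ln(1 − 0.666667) = 0.823960 ≈ 0.824.
X–Z: 12/26 sites differ → p ≈ 0.461538, d = −0.75 ln(1 − 0.615384) = 0.716632 ≈ 0.717.
Y–Z: 11/26 sites differ → p ≈ 0.423077, d = −0.75 ln(1 − 0.564103) = 0.622762 ≈ 0.623.

d(X,Y) = 0.824, d(X,Z) = 0.717, d(Y,Z) = 0.623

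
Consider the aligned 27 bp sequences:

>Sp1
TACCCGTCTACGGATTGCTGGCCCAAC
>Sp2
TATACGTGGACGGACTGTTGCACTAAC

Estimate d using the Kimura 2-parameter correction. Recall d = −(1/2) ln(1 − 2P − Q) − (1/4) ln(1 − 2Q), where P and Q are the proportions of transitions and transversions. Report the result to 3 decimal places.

Of 27 sites, 4 differences are transitions and 5 are transversions, so P = 4/27 ≈ 0.148148 and Q = 5/27 ≈ 0.185185.
Under the Kimura two-parameter model, d = −½ ln(1 − 2P − Q) − ¼ ln(1 − 2Q).
1 − 2P − Q = 0.518519, giving −½ ln(0.518519) = 0.328389.
1 − 2Q = 0.62963, giving −¼ ln(0.62963) = 0.115656.
d = 0.328389 + 0.115656 = 0.444045.

0.444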